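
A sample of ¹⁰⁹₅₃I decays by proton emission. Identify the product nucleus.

Te-108

Proton emission: mass number changes by -1, atomic number by -1.
A: 109 − 1 = 108; Z: 53 − 1 = 52.
Z = 52 is tellurium, so the daughter is ¹⁰⁸₅₂Te.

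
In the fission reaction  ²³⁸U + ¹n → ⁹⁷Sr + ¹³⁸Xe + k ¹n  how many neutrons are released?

4

Conserve mass number: 239 = 97 + 138 + k, so k = 239 − 235 = 4.
Check atomic number: 92 = 38 + 54 + 0 = 92. ✓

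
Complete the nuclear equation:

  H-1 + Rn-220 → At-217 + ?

Conserve mass number: 1 + 220 = 217 + A, so A = 4.
Conserve atomic number: 1 + 86 = 85 + Z, so Z = 2.
A = 4 and Z = 2 is He-4 — an alpha particle.

alpha particle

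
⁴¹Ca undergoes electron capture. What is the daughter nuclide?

Electron capture: mass number changes by +0, atomic number by -1.
A: 41 = 41; Z: 20 − 1 = 19.
Z = 19 is potassium, so the daughter is ⁴¹K.

K-41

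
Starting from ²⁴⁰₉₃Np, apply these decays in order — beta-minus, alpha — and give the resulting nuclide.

Start: (A, Z) = (240, 93).
After β⁻: (240, 94).
After α: (236, 92).
Z = 92 is uranium.

U-236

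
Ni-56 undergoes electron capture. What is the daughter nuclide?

Electron capture: mass number changes by +0, atomic number by -1.
A: 56 = 56; Z: 28 − 1 = 27.
Z = 27 is cobalt, so the daughter is Co-56.

Co-56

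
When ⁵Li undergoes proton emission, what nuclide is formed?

Proton emission: mass number changes by -1, atomic number by -1.
A: 5 − 1 = 4; Z: 3 − 1 = 2.
Z = 2 is helium, so the daughter is ⁴He.

He-4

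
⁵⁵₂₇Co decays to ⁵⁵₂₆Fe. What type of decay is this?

ΔA = 55 − 55 = 0; ΔZ = 26 − 27 = -1.
A is unchanged and Z drops by 1 — a proton has become a neutron (β⁺ emission or electron capture).

beta-plus decay or electron capture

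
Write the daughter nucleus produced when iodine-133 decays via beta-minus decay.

Beta-minus decay: mass number changes by +0, atomic number by +1.
A: 133 = 133; Z: 53 + 1 = 54.
Z = 54 is xenon, so the daughter is xenon-133.

Xe-133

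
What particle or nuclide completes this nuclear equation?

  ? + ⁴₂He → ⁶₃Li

Conserve mass number: A + 4 = 6, so A = 2.
Conserve atomic number: Z + 2 = 3, so Z = 1.
A = 2 and Z = 1 is ²₁H — a deuteron.

deuteron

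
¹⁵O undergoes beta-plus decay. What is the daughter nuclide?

Beta-plus decay: mass number changes by +0, atomic number by -1.
A: 15 = 15; Z: 8 − 1 = 7.
Z = 7 is nitrogen, so the daughter is ¹⁵N.

N-15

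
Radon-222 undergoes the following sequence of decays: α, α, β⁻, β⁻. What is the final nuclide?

Start: (A, Z) = (222, 86).
After α: (218, 84).
After α: (214, 82).
After β⁻: (214, 83).
After β⁻: (214, 84).
Z = 84 is polonium.

Po-214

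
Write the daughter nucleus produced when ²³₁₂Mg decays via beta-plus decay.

Na-23

Beta-plus decay: mass number changes by +0, atomic number by -1.
A: 23 = 23; Z: 12 − 1 = 11.
Z = 11 is sodium, so the daughter is ²³₁₁Na.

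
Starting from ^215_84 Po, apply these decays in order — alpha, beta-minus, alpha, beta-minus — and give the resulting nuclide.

Start: (A, Z) = (215, 84).
After α: (211, 82).
After β⁻: (211, 83).
After α: (207, 81).
After β⁻: (207, 82).
Z = 82 is lead.

Pb-207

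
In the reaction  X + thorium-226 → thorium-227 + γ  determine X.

Conserve mass number: A + 226 = 227 + 0, so A = 1.
Conserve atomic number: Z + 90 = 90 + 0, so Z = 0.
A = 1 and Z = 0 is neutron — a neutron.

neutron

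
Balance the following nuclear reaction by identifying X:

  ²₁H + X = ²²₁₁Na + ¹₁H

Conserve mass number: 2 + A = 22 + 1, so A = 21.
Conserve atomic number: 1 + Z = 11 + 1, so Z = 11.
Z = 11 is sodium, so the species is ²¹₁₁Na.

Na-21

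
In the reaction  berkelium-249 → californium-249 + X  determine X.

Conserve mass number: 249 = 249 + A, so A = 0.
Conserve atomic number: 97 = 98 + Z, so Z = -1.
A = 0 and Z = -1 is e⁻ — a beta-minus particle.

beta-minus particle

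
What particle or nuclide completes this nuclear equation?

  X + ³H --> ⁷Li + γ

alpha particle

Conserve mass number: A + 3 = 7 + 0, so A = 4.
Conserve atomic number: Z + 1 = 3 + 0, so Z = 2.
A = 4 and Z = 2 is ⁴He — an alpha particle.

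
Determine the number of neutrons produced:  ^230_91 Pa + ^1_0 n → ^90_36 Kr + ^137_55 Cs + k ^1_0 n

4

Conserve mass number: 231 = 90 + 137 + k, so k = 231 − 227 = 4.
Check atomic number: 91 = 36 + 55 + 0 = 91. ✓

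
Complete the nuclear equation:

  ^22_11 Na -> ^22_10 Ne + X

Conserve mass number: 22 = 22 + A, so A = 0.
Conserve atomic number: 11 = 10 + Z, so Z = 1.
A = 0 and Z = 1 is ^0_1 e — a positron.

positron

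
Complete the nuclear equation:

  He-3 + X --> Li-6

triton

Conserve mass number: 3 + A = 6, so A = 3.
Conserve atomic number: 2 + Z = 3, so Z = 1.
A = 3 and Z = 1 is H-3 — a triton.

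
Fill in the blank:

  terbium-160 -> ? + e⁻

Dy-160

Conserve mass number: 160 = A + 0, so A = 160.
Conserve atomic number: 65 = Z − 1, so Z = 66.
Z = 66 is dysprosium, so the species is dysprosium-160.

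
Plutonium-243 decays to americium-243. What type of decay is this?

ΔA = 243 − 243 = 0; ΔZ = 95 − 94 = +1.
A is unchanged and Z rises by 1 — a neutron has become a proton (β⁻ decay).

beta-minus decay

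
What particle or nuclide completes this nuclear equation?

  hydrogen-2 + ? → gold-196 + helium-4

Conserve mass number: 2 + A = 196 + 4, so A = 198.
Conserve atomic number: 1 + Z = 79 + 2, so Z = 80.
Z = 80 is mercury, so the species is mercury-198.

Hg-198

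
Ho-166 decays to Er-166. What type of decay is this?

ΔA = 166 − 166 = 0; ΔZ = 68 − 67 = +1.
A is unchanged and Z rises by 1 — a neutron has become a proton (β⁻ decay).

beta-minus decay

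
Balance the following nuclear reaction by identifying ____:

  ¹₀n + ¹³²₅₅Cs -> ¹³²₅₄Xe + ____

Conserve mass number: 1 + 132 = 132 + A, so A = 1.
Conserve atomic number: 0 + 55 = 54 + Z, so Z = 1.
A = 1 and Z = 1 is ¹₁H — a proton.

proton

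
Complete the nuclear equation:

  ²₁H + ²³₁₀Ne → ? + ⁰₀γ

Conserve mass number: 2 + 23 = A + 0, so A = 25.
Conserve atomic number: 1 + 10 = Z + 0, so Z = 11.
Z = 11 is sodium, so the species is ²⁵₁₁Na.

Na-25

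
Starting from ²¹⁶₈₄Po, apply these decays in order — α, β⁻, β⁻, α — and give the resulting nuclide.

Pb-208

Start: (A, Z) = (216, 84).
After α: (212, 82).
After β⁻: (212, 83).
After β⁻: (212, 84).
After α: (208, 82).
Z = 82 is lead.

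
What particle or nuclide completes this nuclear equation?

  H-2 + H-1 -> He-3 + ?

gamma ray

Conserve mass number: 2 + 1 = 3 + A, so A = 0.
Conserve atomic number: 1 + 1 = 2 + Z, so Z = 0.
A = 0 and Z = 0 is γ — a gamma ray.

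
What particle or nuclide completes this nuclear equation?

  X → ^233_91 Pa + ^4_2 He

Np-237

Conserve mass number: A = 233 + 4, so A = 237.
Conserve atomic number: Z = 91 + 2, so Z = 93.
Z = 93 is neptunium, so the species is ^237_93 Np.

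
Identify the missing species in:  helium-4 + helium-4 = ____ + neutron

Be-7

Conserve mass number: 4 + 4 = A + 1, so A = 7.
Conserve atomic number: 2 + 2 = Z + 0, so Z = 4.
Z = 4 is beryllium, so the species is beryllium-7.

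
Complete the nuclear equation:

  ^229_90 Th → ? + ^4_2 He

Ra-225

Conserve mass number: 229 = A + 4, so A = 225.
Conserve atomic number: 90 = Z + 2, so Z = 88.
Z = 88 is radium, so the species is ^225_88 Ra.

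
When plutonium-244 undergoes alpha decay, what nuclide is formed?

Alpha decay: mass number changes by -4, atomic number by -2.
A: 244 − 4 = 240; Z: 94 − 2 = 92.
Z = 92 is uranium, so the daughter is uranium-240.

U-240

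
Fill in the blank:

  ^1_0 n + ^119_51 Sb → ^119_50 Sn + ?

proton

Conserve mass number: 1 + 119 = 119 + A, so A = 1.
Conserve atomic number: 0 + 51 = 50 + Z, so Z = 1.
A = 1 and Z = 1 is ^1_1 H — a proton.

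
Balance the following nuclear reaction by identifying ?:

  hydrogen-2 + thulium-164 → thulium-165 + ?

proton

Conserve mass number: 2 + 164 = 165 + A, so A = 1.
Conserve atomic number: 1 + 69 = 69 + Z, so Z = 1.
A = 1 and Z = 1 is hydrogen-1 — a proton.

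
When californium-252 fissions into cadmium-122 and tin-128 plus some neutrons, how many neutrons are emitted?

Conserve mass number: 252 = 122 + 128 + k, so k = 252 − 250 = 2.
Check atomic number: 98 = 48 + 50 + 0 = 98. ✓

2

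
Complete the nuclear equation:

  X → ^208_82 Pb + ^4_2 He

Conserve mass number: A = 208 + 4, so A = 212.
Conserve atomic number: Z = 82 + 2, so Z = 84.
Z = 84 is polonium, so the species is ^212_84 Po.

Po-212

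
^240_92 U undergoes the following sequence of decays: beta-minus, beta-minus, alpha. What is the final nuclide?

U-236

Start: (A, Z) = (240, 92).
After β⁻: (240, 93).
After β⁻: (240, 94).
After α: (236, 92).
Z = 92 is uranium.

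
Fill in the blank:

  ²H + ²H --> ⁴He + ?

gamma ray

Conserve mass number: 2 + 2 = 4 + A, so A = 0.
Conserve atomic number: 1 + 1 = 2 + Z, so Z = 0.
A = 0 and Z = 0 is γ — a gamma ray.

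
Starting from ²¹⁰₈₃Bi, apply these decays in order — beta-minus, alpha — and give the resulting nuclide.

Pb-206

Start: (A, Z) = (210, 83).
After β⁻: (210, 84).
After α: (206, 82).
Z = 82 is lead.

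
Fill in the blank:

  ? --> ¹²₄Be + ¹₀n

Be-13

Conserve mass number: A = 12 + 1, so A = 13.
Conserve atomic number: Z = 4 + 0, so Z = 4.
Z = 4 is beryllium, so the species is ¹³₄Be.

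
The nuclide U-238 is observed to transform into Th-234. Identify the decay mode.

alpha decay

ΔA = 234 − 238 = -4; ΔZ = 90 − 92 = -2.
A drops by 4 and Z drops by 2 — the signature of alpha emission.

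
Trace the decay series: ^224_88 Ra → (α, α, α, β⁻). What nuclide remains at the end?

Start: (A, Z) = (224, 88).
After α: (220, 86).
After α: (216, 84).
After α: (212, 82).
After β⁻: (212, 83).
Z = 83 is bismuth.

Bi-212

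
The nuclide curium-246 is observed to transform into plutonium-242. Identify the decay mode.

ΔA = 242 − 246 = -4; ΔZ = 94 − 96 = -2.
A drops by 4 and Z drops by 2 — the signature of alpha emission.

alpha decay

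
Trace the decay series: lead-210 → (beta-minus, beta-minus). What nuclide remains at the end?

Po-210

Start: (A, Z) = (210, 82).
After β⁻: (210, 83).
After β⁻: (210, 84).
Z = 84 is polonium.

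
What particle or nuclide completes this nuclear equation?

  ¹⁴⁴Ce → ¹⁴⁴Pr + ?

Conserve mass number: 144 = 144 + A, so A = 0.
Conserve atomic number: 58 = 59 + Z, so Z = -1.
A = 0 and Z = -1 is e⁻ — a beta-minus particle.

beta-minus particle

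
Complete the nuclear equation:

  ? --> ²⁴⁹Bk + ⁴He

Es-253

Conserve mass number: A = 249 + 4, so A = 253.
Conserve atomic number: Z = 97 + 2, so Z = 99.
Z = 99 is einsteinium, so the species is ²⁵³Es.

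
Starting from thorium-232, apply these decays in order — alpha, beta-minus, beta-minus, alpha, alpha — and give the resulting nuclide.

Rn-220

Start: (A, Z) = (232, 90).
After α: (228, 88).
After β⁻: (228, 89).
After β⁻: (228, 90).
After α: (224, 88).
After α: (220, 86).
Z = 86 is radon.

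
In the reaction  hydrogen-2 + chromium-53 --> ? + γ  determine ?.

Mn-55

Conserve mass number: 2 + 53 = A + 0, so A = 55.
Conserve atomic number: 1 + 24 = Z + 0, so Z = 25.
Z = 25 is manganese, so the species is manganese-55.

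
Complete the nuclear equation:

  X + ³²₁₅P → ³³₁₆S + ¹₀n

Conserve mass number: A + 32 = 33 + 1, so A = 2.
Conserve atomic number: Z + 15 = 16 + 0, so Z = 1.
A = 2 and Z = 1 is ²₁H — a deuteron.

deuteron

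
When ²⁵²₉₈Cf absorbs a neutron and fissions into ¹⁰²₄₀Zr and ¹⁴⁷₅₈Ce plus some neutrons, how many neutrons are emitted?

4

Conserve mass number: 253 = 102 + 147 + k, so k = 253 − 249 = 4.
Check atomic number: 98 = 40 + 58 + 0 = 98. ✓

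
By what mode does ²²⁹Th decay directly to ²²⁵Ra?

alpha decay

ΔA = 225 − 229 = -4; ΔZ = 88 − 90 = -2.
A drops by 4 and Z drops by 2 — the signature of alpha emission.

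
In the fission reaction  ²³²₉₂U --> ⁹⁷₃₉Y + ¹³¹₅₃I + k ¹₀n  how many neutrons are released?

Conserve mass number: 232 = 97 + 131 + k, so k = 232 − 228 = 4.
Check atomic number: 92 = 39 + 53 + 0 = 92. ✓

4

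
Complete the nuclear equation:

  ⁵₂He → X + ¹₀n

Conserve mass number: 5 = A + 1, so A = 4.
Conserve atomic number: 2 = Z + 0, so Z = 2.
A = 4 and Z = 2 is ⁴₂He — an alpha particle.

He-4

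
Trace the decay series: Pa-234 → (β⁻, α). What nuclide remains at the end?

Start: (A, Z) = (234, 91).
After β⁻: (234, 92).
After α: (230, 90).
Z = 90 is thorium.

Th-230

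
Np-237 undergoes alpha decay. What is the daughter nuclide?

Alpha decay: mass number changes by -4, atomic number by -2.
A: 237 − 4 = 233; Z: 93 − 2 = 91.
Z = 91 is protactinium, so the daughter is Pa-233.

Pa-233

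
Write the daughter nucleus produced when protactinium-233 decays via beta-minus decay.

Beta-minus decay: mass number changes by +0, atomic number by +1.
A: 233 = 233; Z: 91 + 1 = 92.
Z = 92 is uranium, so the daughter is uranium-233.

U-233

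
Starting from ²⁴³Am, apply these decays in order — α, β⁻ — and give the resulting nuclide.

Pu-239

Start: (A, Z) = (243, 95).
After α: (239, 93).
After β⁻: (239, 94).
Z = 94 is plutonium.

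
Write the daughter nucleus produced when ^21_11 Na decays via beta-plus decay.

Beta-plus decay: mass number changes by +0, atomic number by -1.
A: 21 = 21; Z: 11 − 1 = 10.
Z = 10 is neon, so the daughter is ^21_10 Ne.

Ne-21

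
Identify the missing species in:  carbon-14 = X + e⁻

N-14

Conserve mass number: 14 = A + 0, so A = 14.
Conserve atomic number: 6 = Z − 1, so Z = 7.
Z = 7 is nitrogen, so the species is nitrogen-14.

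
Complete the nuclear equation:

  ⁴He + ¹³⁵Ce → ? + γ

Conserve mass number: 4 + 135 = A + 0, so A = 139.
Conserve atomic number: 2 + 58 = Z + 0, so Z = 60.
Z = 60 is neodymium, so the species is ¹³⁹Nd.

Nd-139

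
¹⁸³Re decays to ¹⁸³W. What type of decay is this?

beta-plus decay or electron capture

ΔA = 183 − 183 = 0; ΔZ = 74 − 75 = -1.
A is unchanged and Z drops by 1 — a proton has become a neutron (β⁺ emission or electron capture).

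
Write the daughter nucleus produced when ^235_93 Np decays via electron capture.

Electron capture: mass number changes by +0, atomic number by -1.
A: 235 = 235; Z: 93 − 1 = 92.
Z = 92 is uranium, so the daughter is ^235_92 U.

U-235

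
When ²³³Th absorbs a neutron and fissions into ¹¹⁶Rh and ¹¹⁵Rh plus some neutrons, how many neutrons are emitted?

3

Conserve mass number: 234 = 116 + 115 + k, so k = 234 − 231 = 3.
Check atomic number: 90 = 45 + 45 + 0 = 90. ✓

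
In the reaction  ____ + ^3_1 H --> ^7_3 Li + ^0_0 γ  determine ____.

Conserve mass number: A + 3 = 7 + 0, so A = 4.
Conserve atomic number: Z + 1 = 3 + 0, so Z = 2.
A = 4 and Z = 2 is ^4_2 He — an alpha particle.

alpha particle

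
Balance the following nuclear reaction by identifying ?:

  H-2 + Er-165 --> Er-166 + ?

proton

Conserve mass number: 2 + 165 = 166 + A, so A = 1.
Conserve atomic number: 1 + 68 = 68 + Z, so Z = 1.
A = 1 and Z = 1 is H-1 — a proton.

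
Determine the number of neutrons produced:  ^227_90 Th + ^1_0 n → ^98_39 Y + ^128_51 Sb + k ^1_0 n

2

Conserve mass number: 228 = 98 + 128 + k, so k = 228 − 226 = 2.
Check atomic number: 90 = 39 + 51 + 0 = 90. ✓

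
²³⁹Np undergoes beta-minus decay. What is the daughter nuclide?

Beta-minus decay: mass number changes by +0, atomic number by +1.
A: 239 = 239; Z: 93 + 1 = 94.
Z = 94 is plutonium, so the daughter is ²³⁹Pu.

Pu-239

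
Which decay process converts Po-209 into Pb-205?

ΔA = 205 − 209 = -4; ΔZ = 82 − 84 = -2.
A drops by 4 and Z drops by 2 — the signature of alpha emission.

alpha decay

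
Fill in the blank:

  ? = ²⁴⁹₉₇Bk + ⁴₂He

Conserve mass number: A = 249 + 4, so A = 253.
Conserve atomic number: Z = 97 + 2, so Z = 99.
Z = 99 is einsteinium, so the species is ²⁵³₉₉Es.

Es-253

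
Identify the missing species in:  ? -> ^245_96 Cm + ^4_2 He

Conserve mass number: A = 245 + 4, so A = 249.
Conserve atomic number: Z = 96 + 2, so Z = 98.
Z = 98 is californium, so the species is ^249_98 Cf.

Cf-249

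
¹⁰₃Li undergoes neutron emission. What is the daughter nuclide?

Neutron emission: mass number changes by -1, atomic number by +0.
A: 10 − 1 = 9; Z: 3 = 3.
Z = 3 is lithium, so the daughter is ⁹₃Li.

Li-9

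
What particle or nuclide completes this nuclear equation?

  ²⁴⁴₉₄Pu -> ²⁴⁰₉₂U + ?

alpha particle

Conserve mass number: 244 = 240 + A, so A = 4.
Conserve atomic number: 94 = 92 + Z, so Z = 2.
A = 4 and Z = 2 is ⁴₂He — an alpha particle.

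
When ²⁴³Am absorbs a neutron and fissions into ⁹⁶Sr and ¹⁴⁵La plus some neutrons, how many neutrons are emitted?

3

Conserve mass number: 244 = 96 + 145 + k, so k = 244 − 241 = 3.
Check atomic number: 95 = 38 + 57 + 0 = 95. ✓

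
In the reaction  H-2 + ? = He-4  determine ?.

deuteron

Conserve mass number: 2 + A = 4, so A = 2.
Conserve atomic number: 1 + Z = 2, so Z = 1.
A = 2 and Z = 1 is H-2 — a deuteron.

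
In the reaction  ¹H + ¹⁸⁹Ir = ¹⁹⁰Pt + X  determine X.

Conserve mass number: 1 + 189 = 190 + A, so A = 0.
Conserve atomic number: 1 + 77 = 78 + Z, so Z = 0.
A = 0 and Z = 0 is γ — a gamma ray.

gamma ray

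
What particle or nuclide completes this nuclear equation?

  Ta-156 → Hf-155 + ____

Conserve mass number: 156 = 155 + A, so A = 1.
Conserve atomic number: 73 = 72 + Z, so Z = 1.
A = 1 and Z = 1 is H-1 — a proton.

proton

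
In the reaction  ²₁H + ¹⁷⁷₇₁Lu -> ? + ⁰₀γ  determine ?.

Hf-179

Conserve mass number: 2 + 177 = A + 0, so A = 179.
Conserve atomic number: 1 + 71 = Z + 0, so Z = 72.
Z = 72 is hafnium, so the species is ¹⁷⁹₇₂Hf.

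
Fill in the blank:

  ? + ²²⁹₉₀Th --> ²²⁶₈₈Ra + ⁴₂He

Conserve mass number: A + 229 = 226 + 4, so A = 1.
Conserve atomic number: Z + 90 = 88 + 2, so Z = 0.
A = 1 and Z = 0 is ¹₀n — a neutron.

neutron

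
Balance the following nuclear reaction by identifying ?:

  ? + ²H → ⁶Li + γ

Conserve mass number: A + 2 = 6 + 0, so A = 4.
Conserve atomic number: Z + 1 = 3 + 0, so Z = 2.
A = 4 and Z = 2 is ⁴He — an alpha particle.

alpha particle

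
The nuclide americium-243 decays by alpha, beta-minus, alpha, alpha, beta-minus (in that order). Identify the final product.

Start: (A, Z) = (243, 95).
After α: (239, 93).
After β⁻: (239, 94).
After α: (235, 92).
After α: (231, 90).
After β⁻: (231, 91).
Z = 91 is protactinium.

Pa-231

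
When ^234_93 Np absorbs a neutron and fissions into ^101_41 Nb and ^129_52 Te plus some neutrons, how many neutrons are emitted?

Conserve mass number: 235 = 101 + 129 + k, so k = 235 − 230 = 5.
Check atomic number: 93 = 41 + 52 + 0 = 93. ✓

5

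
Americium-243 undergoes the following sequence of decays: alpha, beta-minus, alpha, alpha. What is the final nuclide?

Th-231

Start: (A, Z) = (243, 95).
After α: (239, 93).
After β⁻: (239, 94).
After α: (235, 92).
After α: (231, 90).
Z = 90 is thorium.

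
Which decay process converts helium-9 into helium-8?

neutron emission

ΔA = 8 − 9 = -1; ΔZ = 2 − 2 = +0.
A drops by 1 with Z unchanged — a neutron was emitted.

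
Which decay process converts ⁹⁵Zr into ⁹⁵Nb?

beta-minus decay

ΔA = 95 − 95 = 0; ΔZ = 41 − 40 = +1.
A is unchanged and Z rises by 1 — a neutron has become a proton (β⁻ decay).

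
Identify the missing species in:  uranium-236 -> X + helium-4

Conserve mass number: 236 = A + 4, so A = 232.
Conserve atomic number: 92 = Z + 2, so Z = 90.
Z = 90 is thorium, so the species is thorium-232.

Th-232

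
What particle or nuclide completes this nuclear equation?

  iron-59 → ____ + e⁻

Co-59

Conserve mass number: 59 = A + 0, so A = 59.
Conserve atomic number: 26 = Z − 1, so Z = 27.
Z = 27 is cobalt, so the species is cobalt-59.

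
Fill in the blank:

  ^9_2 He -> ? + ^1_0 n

He-8

Conserve mass number: 9 = A + 1, so A = 8.
Conserve atomic number: 2 = Z + 0, so Z = 2.
Z = 2 is helium, so the species is ^8_2 He.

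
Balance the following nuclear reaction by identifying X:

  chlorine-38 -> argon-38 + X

beta-minus particle

Conserve mass number: 38 = 38 + A, so A = 0.
Conserve atomic number: 17 = 18 + Z, so Z = -1.
A = 0 and Z = -1 is e⁻ — a beta-minus particle.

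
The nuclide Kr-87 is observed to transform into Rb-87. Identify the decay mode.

ΔA = 87 − 87 = 0; ΔZ = 37 − 36 = +1.
A is unchanged and Z rises by 1 — a neutron has become a proton (β⁻ decay).

beta-minus decay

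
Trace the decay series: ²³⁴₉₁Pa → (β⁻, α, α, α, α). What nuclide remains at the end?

Po-218

Start: (A, Z) = (234, 91).
After β⁻: (234, 92).
After α: (230, 90).
After α: (226, 88).
After α: (222, 86).
After α: (218, 84).
Z = 84 is polonium.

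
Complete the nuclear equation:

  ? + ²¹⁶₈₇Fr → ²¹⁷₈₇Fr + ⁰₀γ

Conserve mass number: A + 216 = 217 + 0, so A = 1.
Conserve atomic number: Z + 87 = 87 + 0, so Z = 0.
A = 1 and Z = 0 is ¹₀n — a neutron.

neutron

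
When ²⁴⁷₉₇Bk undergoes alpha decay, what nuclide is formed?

Am-243

Alpha decay: mass number changes by -4, atomic number by -2.
A: 247 − 4 = 243; Z: 97 − 2 = 95.
Z = 95 is americium, so the daughter is ²⁴³₉₅Am.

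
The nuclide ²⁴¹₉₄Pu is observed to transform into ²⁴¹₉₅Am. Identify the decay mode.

ΔA = 241 − 241 = 0; ΔZ = 95 − 94 = +1.
A is unchanged and Z rises by 1 — a neutron has become a proton (β⁻ decay).

beta-minus decay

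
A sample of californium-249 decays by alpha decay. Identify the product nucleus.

Cm-245

Alpha decay: mass number changes by -4, atomic number by -2.
A: 249 − 4 = 245; Z: 98 − 2 = 96.
Z = 96 is curium, so the daughter is curium-245.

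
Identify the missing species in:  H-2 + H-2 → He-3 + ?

Conserve mass number: 2 + 2 = 3 + A, so A = 1.
Conserve atomic number: 1 + 1 = 2 + Z, so Z = 0.
A = 1 and Z = 0 is n — a neutron.

neutron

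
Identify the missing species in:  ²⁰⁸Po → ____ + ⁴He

Pb-204

Conserve mass number: 208 = A + 4, so A = 204.
Conserve atomic number: 84 = Z + 2, so Z = 82.
Z = 82 is lead, so the species is ²⁰⁴Pb.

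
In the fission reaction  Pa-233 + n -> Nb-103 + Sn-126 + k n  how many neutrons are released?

Conserve mass number: 234 = 103 + 126 + k, so k = 234 − 229 = 5.
Check atomic number: 91 = 41 + 50 + 0 = 91. ✓

5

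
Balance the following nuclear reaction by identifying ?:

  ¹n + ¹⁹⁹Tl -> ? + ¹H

Conserve mass number: 1 + 199 = A + 1, so A = 199.
Conserve atomic number: 0 + 81 = Z + 1, so Z = 80.
Z = 80 is mercury, so the species is ¹⁹⁹Hg.

Hg-199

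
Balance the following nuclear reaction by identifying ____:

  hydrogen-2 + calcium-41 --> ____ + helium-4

K-39

Conserve mass number: 2 + 41 = A + 4, so A = 39.
Conserve atomic number: 1 + 20 = Z + 2, so Z = 19.
Z = 19 is potassium, so the species is potassium-39.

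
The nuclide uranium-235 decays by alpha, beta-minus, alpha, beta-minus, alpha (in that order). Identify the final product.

Ra-223

Start: (A, Z) = (235, 92).
After α: (231, 90).
After β⁻: (231, 91).
After α: (227, 89).
After β⁻: (227, 90).
After α: (223, 88).
Z = 88 is radium.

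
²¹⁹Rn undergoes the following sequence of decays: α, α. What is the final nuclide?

Start: (A, Z) = (219, 86).
After α: (215, 84).
After α: (211, 82).
Z = 82 is lead.

Pb-211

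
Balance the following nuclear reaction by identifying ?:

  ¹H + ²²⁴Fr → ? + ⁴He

Conserve mass number: 1 + 224 = A + 4, so A = 221.
Conserve atomic number: 1 + 87 = Z + 2, so Z = 86.
Z = 86 is radon, so the species is ²²¹Rn.

Rn-221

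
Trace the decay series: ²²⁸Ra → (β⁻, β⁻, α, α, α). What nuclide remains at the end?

Po-216

Start: (A, Z) = (228, 88).
After β⁻: (228, 89).
After β⁻: (228, 90).
After α: (224, 88).
After α: (220, 86).
After α: (216, 84).
Z = 84 is polonium.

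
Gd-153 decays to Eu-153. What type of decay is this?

beta-plus decay or electron capture

ΔA = 153 − 153 = 0; ΔZ = 63 − 64 = -1.
A is unchanged and Z drops by 1 — a proton has become a neutron (β⁺ emission or electron capture).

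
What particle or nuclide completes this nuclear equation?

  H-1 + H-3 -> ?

Conserve mass number: 1 + 3 = A, so A = 4.
Conserve atomic number: 1 + 1 = Z, so Z = 2.
A = 4 and Z = 2 is He-4 — an alpha particle.

He-4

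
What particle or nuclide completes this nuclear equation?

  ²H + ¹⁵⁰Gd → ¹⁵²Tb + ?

Conserve mass number: 2 + 150 = 152 + A, so A = 0.
Conserve atomic number: 1 + 64 = 65 + Z, so Z = 0.
A = 0 and Z = 0 is γ — a gamma ray.

gamma ray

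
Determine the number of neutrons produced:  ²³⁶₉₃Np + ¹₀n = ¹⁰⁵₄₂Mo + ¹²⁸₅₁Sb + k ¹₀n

4

Conserve mass number: 237 = 105 + 128 + k, so k = 237 − 233 = 4.
Check atomic number: 93 = 42 + 51 + 0 = 93. ✓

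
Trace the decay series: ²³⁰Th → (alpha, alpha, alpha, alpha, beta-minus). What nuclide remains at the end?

Bi-214

Start: (A, Z) = (230, 90).
After α: (226, 88).
After α: (222, 86).
After α: (218, 84).
After α: (214, 82).
After β⁻: (214, 83).
Z = 83 is bismuth.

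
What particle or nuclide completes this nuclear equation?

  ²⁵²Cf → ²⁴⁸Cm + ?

alpha particle

Conserve mass number: 252 = 248 + A, so A = 4.
Conserve atomic number: 98 = 96 + Z, so Z = 2.
A = 4 and Z = 2 is ⁴He — an alpha particle.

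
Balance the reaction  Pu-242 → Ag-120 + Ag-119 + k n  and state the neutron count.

3

Conserve mass number: 242 = 120 + 119 + k, so k = 242 − 239 = 3.
Check atomic number: 94 = 47 + 47 + 0 = 94. ✓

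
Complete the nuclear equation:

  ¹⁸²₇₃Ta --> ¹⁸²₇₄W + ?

Conserve mass number: 182 = 182 + A, so A = 0.
Conserve atomic number: 73 = 74 + Z, so Z = -1.
A = 0 and Z = -1 is ⁰₋₁e — a beta-minus particle.

beta-minus particle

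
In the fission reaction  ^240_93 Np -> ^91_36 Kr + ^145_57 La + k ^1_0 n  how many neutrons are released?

4

Conserve mass number: 240 = 91 + 145 + k, so k = 240 − 236 = 4.
Check atomic number: 93 = 36 + 57 + 0 = 93. ✓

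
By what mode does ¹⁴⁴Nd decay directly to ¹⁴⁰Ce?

alpha decay

ΔA = 140 − 144 = -4; ΔZ = 58 − 60 = -2.
A drops by 4 and Z drops by 2 — the signature of alpha emission.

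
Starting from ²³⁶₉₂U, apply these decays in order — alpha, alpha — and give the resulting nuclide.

Start: (A, Z) = (236, 92).
After α: (232, 90).
After α: (228, 88).
Z = 88 is radium.

Ra-228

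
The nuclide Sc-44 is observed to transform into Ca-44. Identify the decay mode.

ΔA = 44 − 44 = 0; ΔZ = 20 − 21 = -1.
A is unchanged and Z drops by 1 — a proton has become a neutron (β⁺ emission or electron capture).

beta-plus decay or electron capture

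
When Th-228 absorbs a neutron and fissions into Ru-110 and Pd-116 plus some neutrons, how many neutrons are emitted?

3

Conserve mass number: 229 = 110 + 116 + k, so k = 229 − 226 = 3.
Check atomic number: 90 = 44 + 46 + 0 = 90. ✓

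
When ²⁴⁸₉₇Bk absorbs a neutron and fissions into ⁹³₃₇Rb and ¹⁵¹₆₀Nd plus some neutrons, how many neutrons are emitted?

5

Conserve mass number: 249 = 93 + 151 + k, so k = 249 − 244 = 5.
Check atomic number: 97 = 37 + 60 + 0 = 97. ✓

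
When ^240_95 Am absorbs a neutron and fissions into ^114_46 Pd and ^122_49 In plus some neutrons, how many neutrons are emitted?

5

Conserve mass number: 241 = 114 + 122 + k, so k = 241 − 236 = 5.
Check atomic number: 95 = 46 + 49 + 0 = 95. ✓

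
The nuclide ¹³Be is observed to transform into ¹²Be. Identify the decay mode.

ΔA = 12 − 13 = -1; ΔZ = 4 − 4 = +0.
A drops by 1 with Z unchanged — a neutron was emitted.

neutron emission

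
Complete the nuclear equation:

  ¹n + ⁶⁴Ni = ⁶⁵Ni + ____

Conserve mass number: 1 + 64 = 65 + A, so A = 0.
Conserve atomic number: 0 + 28 = 28 + Z, so Z = 0.
A = 0 and Z = 0 is γ — a gamma ray.

gamma ray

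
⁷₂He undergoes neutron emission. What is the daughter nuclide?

Neutron emission: mass number changes by -1, atomic number by +0.
A: 7 − 1 = 6; Z: 2 = 2.
Z = 2 is helium, so the daughter is ⁶₂He.

He-6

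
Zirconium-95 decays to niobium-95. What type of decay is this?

beta-minus decay

ΔA = 95 − 95 = 0; ΔZ = 41 − 40 = +1.
A is unchanged and Z rises by 1 — a neutron has become a proton (β⁻ decay).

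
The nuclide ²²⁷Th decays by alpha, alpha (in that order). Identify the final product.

Rn-219

Start: (A, Z) = (227, 90).
After α: (223, 88).
After α: (219, 86).
Z = 86 is radon.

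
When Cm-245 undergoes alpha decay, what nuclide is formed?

Pu-241

Alpha decay: mass number changes by -4, atomic number by -2.
A: 245 − 4 = 241; Z: 96 − 2 = 94.
Z = 94 is plutonium, so the daughter is Pu-241.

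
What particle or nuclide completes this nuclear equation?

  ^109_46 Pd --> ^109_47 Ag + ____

Conserve mass number: 109 = 109 + A, so A = 0.
Conserve atomic number: 46 = 47 + Z, so Z = -1.
A = 0 and Z = -1 is ^0_-1 e — a beta-minus particle.

beta-minus particle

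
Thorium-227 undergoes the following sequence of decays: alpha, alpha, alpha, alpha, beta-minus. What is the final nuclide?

Bi-211

Start: (A, Z) = (227, 90).
After α: (223, 88).
After α: (219, 86).
After α: (215, 84).
After α: (211, 82).
After β⁻: (211, 83).
Z = 83 is bismuth.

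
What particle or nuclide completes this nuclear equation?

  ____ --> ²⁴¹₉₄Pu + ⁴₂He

Cm-245

Conserve mass number: A = 241 + 4, so A = 245.
Conserve atomic number: Z = 94 + 2, so Z = 96.
Z = 96 is curium, so the species is ²⁴⁵₉₆Cm.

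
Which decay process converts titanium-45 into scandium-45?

ΔA = 45 − 45 = 0; ΔZ = 21 − 22 = -1.
A is unchanged and Z drops by 1 — a proton has become a neutron (β⁺ emission or electron capture).

beta-plus decay or electron capture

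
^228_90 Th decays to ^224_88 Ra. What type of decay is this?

alpha decay

ΔA = 224 − 228 = -4; ΔZ = 88 − 90 = -2.
A drops by 4 and Z drops by 2 — the signature of alpha emission.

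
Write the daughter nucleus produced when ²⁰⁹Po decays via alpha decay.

Pb-205

Alpha decay: mass number changes by -4, atomic number by -2.
A: 209 − 4 = 205; Z: 84 − 2 = 82.
Z = 82 is lead, so the daughter is ²⁰⁵Pb.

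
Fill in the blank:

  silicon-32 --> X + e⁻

Conserve mass number: 32 = A + 0, so A = 32.
Conserve atomic number: 14 = Z − 1, so Z = 15.
Z = 15 is phosphorus, so the species is phosphorus-32.

P-32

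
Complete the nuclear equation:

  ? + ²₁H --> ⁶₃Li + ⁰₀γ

alpha particle

Conserve mass number: A + 2 = 6 + 0, so A = 4.
Conserve atomic number: Z + 1 = 3 + 0, so Z = 2.
A = 4 and Z = 2 is ⁴₂He — an alpha particle.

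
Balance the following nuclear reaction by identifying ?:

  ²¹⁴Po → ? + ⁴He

Pb-210

Conserve mass number: 214 = A + 4, so A = 210.
Conserve atomic number: 84 = Z + 2, so Z = 82.
Z = 82 is lead, so the species is ²¹⁰Pb.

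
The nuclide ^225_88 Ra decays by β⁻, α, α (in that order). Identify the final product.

Start: (A, Z) = (225, 88).
After β⁻: (225, 89).
After α: (221, 87).
After α: (217, 85).
Z = 85 is astatine.

At-217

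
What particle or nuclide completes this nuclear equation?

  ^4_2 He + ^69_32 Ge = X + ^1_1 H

Conserve mass number: 4 + 69 = A + 1, so A = 72.
Conserve atomic number: 2 + 32 = Z + 1, so Z = 33.
Z = 33 is arsenic, so the species is ^72_33 As.

As-72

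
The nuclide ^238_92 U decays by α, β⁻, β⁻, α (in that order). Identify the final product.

Start: (A, Z) = (238, 92).
After α: (234, 90).
After β⁻: (234, 91).
After β⁻: (234, 92).
After α: (230, 90).
Z = 90 is thorium.

Th-230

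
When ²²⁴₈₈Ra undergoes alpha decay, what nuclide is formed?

Alpha decay: mass number changes by -4, atomic number by -2.
A: 224 − 4 = 220; Z: 88 − 2 = 86.
Z = 86 is radon, so the daughter is ²²⁰₈₆Rn.

Rn-220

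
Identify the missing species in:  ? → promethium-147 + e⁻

Conserve mass number: A = 147 + 0, so A = 147.
Conserve atomic number: Z = 61 − 1, so Z = 60.
Z = 60 is neodymium, so the species is neodymium-147.

Nd-147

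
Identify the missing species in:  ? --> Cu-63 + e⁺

Conserve mass number: A = 63 + 0, so A = 63.
Conserve atomic number: Z = 29 + 1, so Z = 30.
Z = 30 is zinc, so the species is Zn-63.

Zn-63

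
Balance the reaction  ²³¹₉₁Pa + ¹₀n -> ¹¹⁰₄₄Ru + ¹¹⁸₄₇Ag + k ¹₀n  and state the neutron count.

4

Conserve mass number: 232 = 110 + 118 + k, so k = 232 − 228 = 4.
Check atomic number: 91 = 44 + 47 + 0 = 91. ✓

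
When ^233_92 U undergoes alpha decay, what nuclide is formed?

Alpha decay: mass number changes by -4, atomic number by -2.
A: 233 − 4 = 229; Z: 92 − 2 = 90.
Z = 90 is thorium, so the daughter is ^229_90 Th.

Th-229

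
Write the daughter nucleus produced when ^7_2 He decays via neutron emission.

Neutron emission: mass number changes by -1, atomic number by +0.
A: 7 − 1 = 6; Z: 2 = 2.
Z = 2 is helium, so the daughter is ^6_2 He.

He-6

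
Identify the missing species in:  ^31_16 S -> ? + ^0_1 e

P-31

Conserve mass number: 31 = A + 0, so A = 31.
Conserve atomic number: 16 = Z + 1, so Z = 15.
Z = 15 is phosphorus, so the species is ^31_15 P.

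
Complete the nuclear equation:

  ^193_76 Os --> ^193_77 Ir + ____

Conserve mass number: 193 = 193 + A, so A = 0.
Conserve atomic number: 76 = 77 + Z, so Z = -1.
A = 0 and Z = -1 is ^0_-1 e — a beta-minus particle.

beta-minus particle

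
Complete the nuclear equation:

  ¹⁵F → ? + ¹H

Conserve mass number: 15 = A + 1, so A = 14.
Conserve atomic number: 9 = Z + 1, so Z = 8.
Z = 8 is oxygen, so the species is ¹⁴O.

O-14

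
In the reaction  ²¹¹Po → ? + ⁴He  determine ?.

Conserve mass number: 211 = A + 4, so A = 207.
Conserve atomic number: 84 = Z + 2, so Z = 82.
Z = 82 is lead, so the species is ²⁰⁷Pb.

Pb-207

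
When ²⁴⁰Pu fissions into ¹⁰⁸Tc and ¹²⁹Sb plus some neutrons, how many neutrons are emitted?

Conserve mass number: 240 = 108 + 129 + k, so k = 240 − 237 = 3.
Check atomic number: 94 = 43 + 51 + 0 = 94. ✓

3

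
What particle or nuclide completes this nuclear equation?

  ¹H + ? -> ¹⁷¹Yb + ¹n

Tm-171

Conserve mass number: 1 + A = 171 + 1, so A = 171.
Conserve atomic number: 1 + Z = 70 + 0, so Z = 69.
Z = 69 is thulium, so the species is ¹⁷¹Tm.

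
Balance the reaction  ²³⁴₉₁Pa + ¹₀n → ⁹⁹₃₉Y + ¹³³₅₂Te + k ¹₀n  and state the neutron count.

3

Conserve mass number: 235 = 99 + 133 + k, so k = 235 − 232 = 3.
Check atomic number: 91 = 39 + 52 + 0 = 91. ✓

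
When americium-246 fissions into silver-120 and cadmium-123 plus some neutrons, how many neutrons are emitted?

Conserve mass number: 246 = 120 + 123 + k, so k = 246 − 243 = 3.
Check atomic number: 95 = 47 + 48 + 0 = 95. ✓

3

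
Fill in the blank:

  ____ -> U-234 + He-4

Conserve mass number: A = 234 + 4, so A = 238.
Conserve atomic number: Z = 92 + 2, so Z = 94.
Z = 94 is plutonium, so the species is Pu-238.

Pu-238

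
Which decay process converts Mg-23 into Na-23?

ΔA = 23 − 23 = 0; ΔZ = 11 − 12 = -1.
A is unchanged and Z drops by 1 — a proton has become a neutron (β⁺ emission or electron capture).

beta-plus decay or electron capture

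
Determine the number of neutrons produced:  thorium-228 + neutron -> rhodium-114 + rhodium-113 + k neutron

Conserve mass number: 229 = 114 + 113 + k, so k = 229 − 227 = 2.
Check atomic number: 90 = 45 + 45 + 0 = 90. ✓

2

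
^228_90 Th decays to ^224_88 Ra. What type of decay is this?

alpha decay

ΔA = 224 − 228 = -4; ΔZ = 88 − 90 = -2.
A drops by 4 and Z drops by 2 — the signature of alpha emission.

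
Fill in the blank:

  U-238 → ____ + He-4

Th-234

Conserve mass number: 238 = A + 4, so A = 234.
Conserve atomic number: 92 = Z + 2, so Z = 90.
Z = 90 is thorium, so the species is Th-234.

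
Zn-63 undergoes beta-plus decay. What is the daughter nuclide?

Cu-63

Beta-plus decay: mass number changes by +0, atomic number by -1.
A: 63 = 63; Z: 30 − 1 = 29.
Z = 29 is copper, so the daughter is Cu-63.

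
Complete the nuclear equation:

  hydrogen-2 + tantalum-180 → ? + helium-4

Hf-178

Conserve mass number: 2 + 180 = A + 4, so A = 178.
Conserve atomic number: 1 + 73 = Z + 2, so Z = 72.
Z = 72 is hafnium, so the species is hafnium-178.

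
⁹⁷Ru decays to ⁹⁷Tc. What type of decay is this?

beta-plus decay or electron capture

ΔA = 97 − 97 = 0; ΔZ = 43 − 44 = -1.
A is unchanged and Z drops by 1 — a proton has become a neutron (β⁺ emission or electron capture).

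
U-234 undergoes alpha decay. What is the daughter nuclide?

Th-230

Alpha decay: mass number changes by -4, atomic number by -2.
A: 234 − 4 = 230; Z: 92 − 2 = 90.
Z = 90 is thorium, so the daughter is Th-230.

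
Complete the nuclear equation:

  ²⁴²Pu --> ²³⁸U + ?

Conserve mass number: 242 = 238 + A, so A = 4.
Conserve atomic number: 94 = 92 + Z, so Z = 2.
A = 4 and Z = 2 is ⁴He — an alpha particle.

alpha particle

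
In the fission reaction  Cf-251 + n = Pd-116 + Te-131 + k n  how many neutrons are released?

5

Conserve mass number: 252 = 116 + 131 + k, so k = 252 − 247 = 5.
Check atomic number: 98 = 46 + 52 + 0 = 98. ✓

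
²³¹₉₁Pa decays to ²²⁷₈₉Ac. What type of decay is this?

alpha decay

ΔA = 227 − 231 = -4; ΔZ = 89 − 91 = -2.
A drops by 4 and Z drops by 2 — the signature of alpha emission.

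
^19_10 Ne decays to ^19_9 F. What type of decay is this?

ΔA = 19 − 19 = 0; ΔZ = 9 − 10 = -1.
A is unchanged and Z drops by 1 — a proton has become a neutron (β⁺ emission or electron capture).

beta-plus decay or electron capture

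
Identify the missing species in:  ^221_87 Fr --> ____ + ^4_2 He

Conserve mass number: 221 = A + 4, so A = 217.
Conserve atomic number: 87 = Z + 2, so Z = 85.
Z = 85 is astatine, so the species is ^217_85 At.

At-217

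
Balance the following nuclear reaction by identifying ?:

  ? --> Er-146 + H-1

Conserve mass number: A = 146 + 1, so A = 147.
Conserve atomic number: Z = 68 + 1, so Z = 69.
Z = 69 is thulium, so the species is Tm-147.

Tm-147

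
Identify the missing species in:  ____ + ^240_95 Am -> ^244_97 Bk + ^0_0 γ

Conserve mass number: A + 240 = 244 + 0, so A = 4.
Conserve atomic number: Z + 95 = 97 + 0, so Z = 2.
A = 4 and Z = 2 is ^4_2 He — an alpha particle.

alpha particle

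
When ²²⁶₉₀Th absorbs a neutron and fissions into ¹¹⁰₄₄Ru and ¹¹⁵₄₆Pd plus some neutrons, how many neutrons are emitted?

Conserve mass number: 227 = 110 + 115 + k, so k = 227 − 225 = 2.
Check atomic number: 90 = 44 + 46 + 0 = 90. ✓

2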